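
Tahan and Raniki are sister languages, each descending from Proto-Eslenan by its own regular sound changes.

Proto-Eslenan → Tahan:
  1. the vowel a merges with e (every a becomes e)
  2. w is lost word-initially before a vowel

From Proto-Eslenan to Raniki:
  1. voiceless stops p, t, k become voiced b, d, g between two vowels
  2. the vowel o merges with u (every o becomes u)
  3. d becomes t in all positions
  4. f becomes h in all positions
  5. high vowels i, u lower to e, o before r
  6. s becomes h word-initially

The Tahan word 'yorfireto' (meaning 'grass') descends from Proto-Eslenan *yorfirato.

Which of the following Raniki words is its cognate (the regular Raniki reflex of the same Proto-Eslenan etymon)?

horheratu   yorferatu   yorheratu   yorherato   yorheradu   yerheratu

Raniki: start from *yorfirato.
  rule 1 (intervocalic voicing): yorfirato → yorfirado
  rule 2 (vowel merger): yorfirado → yurfiradu
  rule 3 (unconditioned shift): yurfiradu → yurfiratu
  rule 4 (unconditioned shift): yurfiratu → yurhiratu
  rule 5 (pre-rhotic lowering): yurhiratu → yorheratu
  rule 6: no change — yorheratu
  ⇒ Raniki yorheratu
Among the options, 'yorheratu' alone shows every Raniki change applied in order.

yorheratu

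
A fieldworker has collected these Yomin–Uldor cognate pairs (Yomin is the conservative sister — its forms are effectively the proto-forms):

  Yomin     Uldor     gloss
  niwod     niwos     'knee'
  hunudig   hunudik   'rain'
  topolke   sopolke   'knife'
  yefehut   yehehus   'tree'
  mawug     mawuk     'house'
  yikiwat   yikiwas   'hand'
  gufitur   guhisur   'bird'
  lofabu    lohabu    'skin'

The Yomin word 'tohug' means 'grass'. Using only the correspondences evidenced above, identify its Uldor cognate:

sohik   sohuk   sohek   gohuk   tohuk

topolke ~ sopolke — Yomin t corresponds to Uldor s word-initially before a back vowel.
hunudig ~ hunudik, mawug ~ mawuk — Yomin g corresponds to Uldor k word-finally.
Applying these to Yomin 'tohug':
  tohug → sohug   (t→s word-initially before a back vowel)
  sohug → sohuk   (g→k word-finally)
So the Uldor cognate is 'sohuk'.

sohuk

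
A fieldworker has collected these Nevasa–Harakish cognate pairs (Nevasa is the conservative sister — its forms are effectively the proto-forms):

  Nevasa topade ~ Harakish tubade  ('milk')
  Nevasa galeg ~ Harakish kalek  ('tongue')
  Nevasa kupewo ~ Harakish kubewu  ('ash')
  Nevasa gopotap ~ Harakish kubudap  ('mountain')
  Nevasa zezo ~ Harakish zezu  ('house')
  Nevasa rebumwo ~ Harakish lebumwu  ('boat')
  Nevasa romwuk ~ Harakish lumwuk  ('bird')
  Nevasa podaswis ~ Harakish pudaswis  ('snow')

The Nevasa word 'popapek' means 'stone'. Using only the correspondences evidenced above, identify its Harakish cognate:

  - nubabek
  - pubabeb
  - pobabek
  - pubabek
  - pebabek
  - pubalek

topade ~ tubade, gopotap ~ kubudap — Nevasa o corresponds to Harakish u after a consonant, before a labial obstruent.
topade ~ tubade — Nevasa p corresponds to Harakish b between vowels (before a back vowel).
kupewo ~ kubewu — Nevasa p corresponds to Harakish b between vowels (before a front vowel).
Applying these to Nevasa 'popapek':
  popapek → pupapek   (o→u after a consonant, before a labial obstruent)
  pupapek → pubapek   (p→b between vowels (before a back vowel))
  pubapek → pubabek   (p→b between vowels (before a front vowel))
So the Harakish cognate is 'pubabek'.

pubabek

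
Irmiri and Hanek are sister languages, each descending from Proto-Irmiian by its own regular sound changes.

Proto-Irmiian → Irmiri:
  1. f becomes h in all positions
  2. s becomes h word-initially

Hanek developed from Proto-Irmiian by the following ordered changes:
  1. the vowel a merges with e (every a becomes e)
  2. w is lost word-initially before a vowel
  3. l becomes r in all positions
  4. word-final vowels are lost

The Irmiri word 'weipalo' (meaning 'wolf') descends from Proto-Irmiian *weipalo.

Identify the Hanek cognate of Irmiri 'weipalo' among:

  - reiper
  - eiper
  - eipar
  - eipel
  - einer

Hanek: *weipalo > weipelo > eipelo > eipero > eiper  (by vowel merger, glide loss, unconditioned shift, apocope)

eiper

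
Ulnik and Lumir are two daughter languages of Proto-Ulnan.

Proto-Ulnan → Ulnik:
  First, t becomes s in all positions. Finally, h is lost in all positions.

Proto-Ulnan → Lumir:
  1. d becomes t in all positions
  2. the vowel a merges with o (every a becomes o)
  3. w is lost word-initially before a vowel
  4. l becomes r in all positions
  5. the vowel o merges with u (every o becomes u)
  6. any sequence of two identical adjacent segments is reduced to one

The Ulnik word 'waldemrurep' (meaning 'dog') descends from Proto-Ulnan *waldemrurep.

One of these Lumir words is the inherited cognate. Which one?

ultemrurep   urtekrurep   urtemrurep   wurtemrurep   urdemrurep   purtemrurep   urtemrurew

urtemrurep

Lumir: *waldemrurep > waltemrurep > woltemrurep > oltemrurep > ortemrurep > urtemrurep  (by unconditioned shift, vowel merger, glide loss, unconditioned shift, vowel merger)
The other candidates each miss or misapply at least one Lumir change.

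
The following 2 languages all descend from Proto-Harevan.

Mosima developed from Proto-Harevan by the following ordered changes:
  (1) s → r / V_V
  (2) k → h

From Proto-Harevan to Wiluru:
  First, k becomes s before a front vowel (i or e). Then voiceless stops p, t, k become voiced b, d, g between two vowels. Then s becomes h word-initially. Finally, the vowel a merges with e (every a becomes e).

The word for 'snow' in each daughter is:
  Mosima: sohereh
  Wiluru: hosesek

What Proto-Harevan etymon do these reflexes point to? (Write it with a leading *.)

*sokesek

Position 1: Mosima has s, Wiluru has h. Mosima preserves s here (none of its changes turn any other segment into s), so the proto-segment is *s.
Position 5: Mosima has r, Wiluru has s. Taking the neighbouring segments as reconstructed: Mosima r could go back to *s or *r; Wiluru s could go back to *k or *s — the one source consistent with every daughter is *s.
Continuing position by position gives *sokesek; check it forward:
Mosima: *sokesek
  sokesek → sokerek   [rhotacism]
  sokerek → sohereh   [unconditioned shift]
  giving Mosima sohereh.
Wiluru: *sokesek > sosesek > hosesek  (by palatalisation, debuccalisation)
No other proto-form is consistent with every reflex, so the reconstruction is *sokesek.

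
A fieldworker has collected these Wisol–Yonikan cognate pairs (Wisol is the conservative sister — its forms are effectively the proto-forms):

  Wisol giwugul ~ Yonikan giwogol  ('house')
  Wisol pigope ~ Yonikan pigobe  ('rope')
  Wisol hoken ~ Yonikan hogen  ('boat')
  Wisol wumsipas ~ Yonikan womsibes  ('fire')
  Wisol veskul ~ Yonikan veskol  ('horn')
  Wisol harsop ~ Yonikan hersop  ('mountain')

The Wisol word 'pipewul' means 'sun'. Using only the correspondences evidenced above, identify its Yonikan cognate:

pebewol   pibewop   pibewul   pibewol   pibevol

pibewol

pigope ~ pigobe — Wisol p corresponds to Yonikan b between vowels (before a front vowel).
giwugul ~ giwogol, veskul ~ veskol — Wisol u corresponds to Yonikan o after a consonant, before a consonant other than r, m, n, p, b, f, v.
Applying these to Wisol 'pipewul':
  pipewul → pibewul   (p→b between vowels (before a front vowel))
  pibewul → pibewol   (u→o after a consonant, before a consonant other than r, m, n, p, b, f, v)
So the Yonikan cognate is 'pibewol'.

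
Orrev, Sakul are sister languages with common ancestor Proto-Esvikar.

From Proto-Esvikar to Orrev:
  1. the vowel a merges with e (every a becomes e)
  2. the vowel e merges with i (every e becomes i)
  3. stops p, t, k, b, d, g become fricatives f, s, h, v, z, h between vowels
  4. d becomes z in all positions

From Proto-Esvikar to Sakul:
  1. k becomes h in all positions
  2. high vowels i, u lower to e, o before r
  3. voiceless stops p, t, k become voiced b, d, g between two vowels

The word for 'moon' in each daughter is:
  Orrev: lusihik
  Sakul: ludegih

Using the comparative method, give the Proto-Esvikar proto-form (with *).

Position 3: Orrev has s, Sakul has d. Taking the neighbouring segments as reconstructed: Orrev s could go back to *t or *s; Sakul d could go back to *t or *d — the one source consistent with every daughter is *t.
Position 4: Orrev has i, Sakul has e. Taking the neighbouring segments as reconstructed: Orrev i could go back to *a or *e or *i; Sakul e can only go back to *e — the one source consistent with every daughter is *e.
Position 7: Orrev has k, Sakul has h. Orrev preserves k here (none of its changes turn any other segment into k), so the proto-segment is *k.
Verify the candidate proto-form against each daughter:
Orrev: *lutegik
  lutegik (rule 1 does not apply)
  lutegik → lutigik   [vowel merger]
  lutigik → lusihik   [intervocalic lenition]
  lusihik (rule 4 does not apply)
  giving Orrev lusihik.
Sakul: *lutegik > lutegih > ludegih  (by unconditioned shift, intervocalic voicing)
No other proto-form is consistent with every reflex, so the reconstruction is *lutegik.

*lutegik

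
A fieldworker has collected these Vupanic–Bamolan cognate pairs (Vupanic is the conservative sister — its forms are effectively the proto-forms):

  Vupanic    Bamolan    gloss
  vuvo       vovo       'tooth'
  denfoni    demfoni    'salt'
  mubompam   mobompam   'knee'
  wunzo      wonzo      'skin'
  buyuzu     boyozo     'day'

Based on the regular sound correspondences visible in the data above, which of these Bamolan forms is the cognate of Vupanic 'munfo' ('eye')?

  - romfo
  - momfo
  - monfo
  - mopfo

wunzo ~ wonzo — Vupanic u corresponds to Bamolan o after a consonant, before a nasal.
denfoni ~ demfoni — Vupanic n corresponds to Bamolan m after a vowel, before a labial obstruent.
Applying these to Vupanic 'munfo':
  munfo → monfo   (u→o after a consonant, before a nasal)
  monfo → momfo   (n→m after a vowel, before a labial obstruent)
So the Bamolan cognate is 'momfo'.

momfo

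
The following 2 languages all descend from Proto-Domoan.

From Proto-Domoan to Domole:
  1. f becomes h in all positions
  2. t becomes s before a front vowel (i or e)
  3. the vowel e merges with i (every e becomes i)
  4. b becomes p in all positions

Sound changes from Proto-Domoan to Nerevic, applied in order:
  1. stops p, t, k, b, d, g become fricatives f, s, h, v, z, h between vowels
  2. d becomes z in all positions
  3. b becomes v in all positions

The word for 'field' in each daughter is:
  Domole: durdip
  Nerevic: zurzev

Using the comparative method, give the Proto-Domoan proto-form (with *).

*durdeb

Position 6: Domole has p, Nerevic has v. Taking the neighbouring segments as reconstructed: Domole p could go back to *p or *b; Nerevic v could go back to *b or *v — the one source consistent with every daughter is *b.
Position 4: Domole has d, Nerevic has z. Domole preserves d here (none of its changes turn any other segment into d), so the proto-segment is *d.
Position 5: Domole has i, Nerevic has e. Nerevic preserves e here (none of its changes turn any other segment into e), so the proto-segment is *e.
Verify the candidate proto-form against each daughter:
Domole: start from *durdeb.
  rule 1: no change — durdeb
  rule 2: no change — durdeb
  rule 3 (vowel merger): durdeb → durdib
  rule 4 (unconditioned shift): durdib → durdip
  ⇒ Domole durdip
Nerevic: *durdeb > zurzeb > zurzev  (by unconditioned shift, unconditioned shift)
No other proto-form is consistent with every reflex, so the reconstruction is *durdeb.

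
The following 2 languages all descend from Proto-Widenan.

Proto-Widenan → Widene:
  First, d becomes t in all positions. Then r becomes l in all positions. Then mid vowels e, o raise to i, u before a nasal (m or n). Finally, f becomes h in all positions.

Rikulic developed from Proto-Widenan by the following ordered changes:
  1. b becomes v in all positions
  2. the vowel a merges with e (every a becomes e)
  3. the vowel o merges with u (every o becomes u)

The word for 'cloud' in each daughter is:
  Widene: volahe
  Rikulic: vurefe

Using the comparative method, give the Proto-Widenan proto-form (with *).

Position 2: Widene has o, Rikulic has u. Widene preserves o here (none of its changes turn any other segment into o), so the proto-segment is *o.
Position 5: Widene has h, Rikulic has f. Rikulic preserves f here (none of its changes turn any other segment into f), so the proto-segment is *f.
Position 3: Widene has l, Rikulic has r. Rikulic preserves r here (none of its changes turn any other segment into r), so the proto-segment is *r.
Continuing position by position gives *vorafe; check it forward:
Widene: *vorafe > volafe > volahe  (by unconditioned shift, unconditioned shift)
Rikulic: start from *vorafe.
  rule 1: no change — vorafe
  rule 2 (vowel merger): vorafe → vorefe
  rule 3 (vowel merger): vorefe → vurefe
  ⇒ Rikulic vurefe
No other proto-form is consistent with every reflex, so the reconstruction is *vorafe.

*vorafe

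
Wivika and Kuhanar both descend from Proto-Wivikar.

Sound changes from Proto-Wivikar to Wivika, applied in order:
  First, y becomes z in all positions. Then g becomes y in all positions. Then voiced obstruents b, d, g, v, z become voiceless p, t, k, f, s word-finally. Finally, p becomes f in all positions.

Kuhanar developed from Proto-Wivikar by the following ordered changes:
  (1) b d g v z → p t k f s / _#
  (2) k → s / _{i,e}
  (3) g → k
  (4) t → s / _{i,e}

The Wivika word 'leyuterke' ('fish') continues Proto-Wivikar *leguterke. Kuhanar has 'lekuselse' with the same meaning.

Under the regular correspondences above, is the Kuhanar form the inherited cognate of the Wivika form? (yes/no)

no

Derive the expected Kuhanar reflex of *leguterke:
Kuhanar: *leguterke > leguterse > lekuterse > lekuserse  (by palatalisation, unconditioned shift, palatalisation)
The regular Kuhanar reflex would be 'lekuserse', but the attested form is 'lekuselse'. The correspondence is irregular, so they are not cognates (the Kuhanar form has a different source).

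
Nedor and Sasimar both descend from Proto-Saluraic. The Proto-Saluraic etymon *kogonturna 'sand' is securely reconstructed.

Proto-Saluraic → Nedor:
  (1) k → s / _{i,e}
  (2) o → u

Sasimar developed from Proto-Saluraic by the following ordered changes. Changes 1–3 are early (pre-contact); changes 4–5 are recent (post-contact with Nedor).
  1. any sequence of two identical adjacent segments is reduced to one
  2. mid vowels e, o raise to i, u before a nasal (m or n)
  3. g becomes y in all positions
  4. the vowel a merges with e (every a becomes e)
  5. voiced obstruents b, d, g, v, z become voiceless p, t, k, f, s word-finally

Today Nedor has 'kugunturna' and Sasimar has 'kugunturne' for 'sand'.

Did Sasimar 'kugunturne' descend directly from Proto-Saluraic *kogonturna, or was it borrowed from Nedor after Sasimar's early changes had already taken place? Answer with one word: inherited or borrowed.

borrowed

If inherited, *kogonturna would pass through all of Sasimar's changes:
Sasimar: start from *kogonturna.
  rule 1: no change — kogonturna
  rule 2 (pre-nasal raising): kogonturna → kogunturna
  rule 3 (unconditioned shift): kogunturna → koyunturna
  rule 4 (vowel merger): koyunturna → koyunturne
  rule 5: no change — koyunturne
  ⇒ Sasimar koyunturne
If borrowed from Nedor 'kugunturna' after the early changes, it would undergo only the recent ones:
  rule 4 (vowel merger): kugunturna → kugunturne
  rule 5 (final devoicing): no change (kugunturne)
  ⇒ as a loan: kugunturne
Sasimar 'kugunturne' matches the loan outcome 'kugunturne', not the inherited 'koyunturne' — it skipped the early Sasimar changes, so it was borrowed from Nedor.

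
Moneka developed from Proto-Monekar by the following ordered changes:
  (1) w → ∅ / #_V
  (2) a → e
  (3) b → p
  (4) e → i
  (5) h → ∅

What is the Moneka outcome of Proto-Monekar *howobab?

Moneka: start from *howobab.
  rule 1: no change — howobab
  rule 2 (vowel merger): howobab → howobeb
  rule 3 (unconditioned shift): howobeb → howopep
  rule 4 (vowel merger): howopep → howopip
  rule 5 (h-loss): howopip → owopip
  ⇒ Moneka owopip

owopip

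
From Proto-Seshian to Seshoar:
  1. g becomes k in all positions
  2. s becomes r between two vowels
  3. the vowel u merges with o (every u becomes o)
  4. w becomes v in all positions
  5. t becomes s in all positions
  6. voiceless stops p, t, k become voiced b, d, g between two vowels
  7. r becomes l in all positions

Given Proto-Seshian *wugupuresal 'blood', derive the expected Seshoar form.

Seshoar: *wugupuresal
  wugupuresal → wukupuresal   [unconditioned shift]
  wukupuresal → wukupureral   [rhotacism]
  wukupureral → wokoporeral   [vowel merger]
  wokoporeral → vokoporeral   [unconditioned shift]
  vokoporeral (rule 5 does not apply)
  vokoporeral → vogoboreral   [intervocalic voicing]
  vogoboreral → vogobolelal   [unconditioned shift]
  giving Seshoar vogobolelal.

vogobolelal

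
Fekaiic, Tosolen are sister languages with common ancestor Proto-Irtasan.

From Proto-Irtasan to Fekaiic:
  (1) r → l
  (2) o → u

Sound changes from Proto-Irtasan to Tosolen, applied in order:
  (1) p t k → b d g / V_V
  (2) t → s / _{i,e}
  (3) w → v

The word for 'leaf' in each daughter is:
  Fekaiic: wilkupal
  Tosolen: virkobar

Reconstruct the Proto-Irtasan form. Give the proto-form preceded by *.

*wirkopar

Position 5: Fekaiic has u, Tosolen has o. Tosolen preserves o here (none of its changes turn any other segment into o), so the proto-segment is *o.
Position 6: Fekaiic has p, Tosolen has b. Fekaiic preserves p here (none of its changes turn any other segment into p), so the proto-segment is *p.
Verify the candidate proto-form against each daughter:
Fekaiic: *wirkopar
  wirkopar → wilkopal   [unconditioned shift]
  wilkopal → wilkupal   [vowel merger]
  giving Fekaiic wilkupal.
Tosolen: start from *wirkopar.
  rule 1 (intervocalic voicing): wirkopar → wirkobar
  rule 2: no change — wirkobar
  rule 3 (unconditioned shift): wirkobar → virkobar
  ⇒ Tosolen virkobar
No other proto-form is consistent with every reflex, so the reconstruction is *wirkopar.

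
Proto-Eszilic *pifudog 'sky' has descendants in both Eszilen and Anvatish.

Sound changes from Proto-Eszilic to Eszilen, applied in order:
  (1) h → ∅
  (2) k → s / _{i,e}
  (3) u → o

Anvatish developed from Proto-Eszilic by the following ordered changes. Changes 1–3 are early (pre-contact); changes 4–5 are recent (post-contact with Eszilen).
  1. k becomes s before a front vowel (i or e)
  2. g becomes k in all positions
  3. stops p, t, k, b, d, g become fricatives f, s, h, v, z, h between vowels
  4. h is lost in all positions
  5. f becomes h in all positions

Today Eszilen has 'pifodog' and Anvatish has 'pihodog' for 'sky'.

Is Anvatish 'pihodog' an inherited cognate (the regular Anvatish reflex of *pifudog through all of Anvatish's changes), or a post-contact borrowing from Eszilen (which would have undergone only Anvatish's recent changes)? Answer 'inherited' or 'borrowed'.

borrowed

If inherited, *pifudog would pass through all of Anvatish's changes:
Anvatish: *pifudog > pifudok > pifuzok > pihuzok  (by unconditioned shift, intervocalic lenition, unconditioned shift)
If borrowed from Eszilen 'pifodog' after the early changes, it would undergo only the recent ones:
  rule 4 (h-loss): no change (pifodog)
  rule 5 (unconditioned shift): pifodog → pihodog
  ⇒ as a loan: pihodog
Anvatish 'pihodog' matches the loan outcome 'pihodog', not the inherited 'pihuzok' — it skipped the early Anvatish changes, so it was borrowed from Eszilen.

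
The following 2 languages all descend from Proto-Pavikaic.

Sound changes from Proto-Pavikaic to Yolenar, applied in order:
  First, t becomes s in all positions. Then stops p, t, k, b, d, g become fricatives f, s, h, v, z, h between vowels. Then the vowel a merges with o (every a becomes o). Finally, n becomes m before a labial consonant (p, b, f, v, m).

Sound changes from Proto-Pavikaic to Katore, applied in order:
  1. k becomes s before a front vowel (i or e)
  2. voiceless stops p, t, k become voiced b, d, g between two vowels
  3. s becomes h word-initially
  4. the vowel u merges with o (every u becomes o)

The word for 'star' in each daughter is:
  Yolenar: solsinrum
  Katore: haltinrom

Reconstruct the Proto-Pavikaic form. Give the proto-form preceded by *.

Position 4: Yolenar has s, Katore has t. Katore preserves t here (none of its changes turn any other segment into t), so the proto-segment is *t.
Position 2: Yolenar has o, Katore has a. Katore preserves a here (none of its changes turn any other segment into a), so the proto-segment is *a.
This points to *saltinrum. Verify forward in each daughter:
Yolenar: *saltinrum > salsinrum > solsinrum  (by unconditioned shift, vowel merger)
Katore: *saltinrum
  saltinrum (rule 1 does not apply)
  saltinrum (rule 2 does not apply)
  saltinrum → haltinrum   [debuccalisation]
  haltinrum → haltinrom   [vowel merger]
  giving Katore haltinrom.
Only *saltinrum yields all of Yolenar solsinrum, Katore haltinrom.

*saltinrum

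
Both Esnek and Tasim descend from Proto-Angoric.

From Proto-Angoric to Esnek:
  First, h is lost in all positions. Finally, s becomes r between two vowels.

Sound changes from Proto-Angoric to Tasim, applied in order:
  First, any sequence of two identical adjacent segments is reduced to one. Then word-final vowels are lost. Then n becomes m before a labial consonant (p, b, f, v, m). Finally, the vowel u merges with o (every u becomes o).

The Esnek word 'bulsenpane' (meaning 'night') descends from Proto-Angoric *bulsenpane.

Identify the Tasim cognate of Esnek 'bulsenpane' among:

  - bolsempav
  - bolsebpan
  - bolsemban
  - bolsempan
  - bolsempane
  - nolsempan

Tasim: start from *bulsenpane.
  rule 1: no change — bulsenpane
  rule 2 (apocope): bulsenpane → bulsenpan
  rule 3 (nasal place assimilation): bulsenpan → bulsempan
  rule 4 (vowel merger): bulsempan → bolsempan
  ⇒ Tasim bolsempan
The other candidates each miss or misapply at least one Tasim change.

bolsempan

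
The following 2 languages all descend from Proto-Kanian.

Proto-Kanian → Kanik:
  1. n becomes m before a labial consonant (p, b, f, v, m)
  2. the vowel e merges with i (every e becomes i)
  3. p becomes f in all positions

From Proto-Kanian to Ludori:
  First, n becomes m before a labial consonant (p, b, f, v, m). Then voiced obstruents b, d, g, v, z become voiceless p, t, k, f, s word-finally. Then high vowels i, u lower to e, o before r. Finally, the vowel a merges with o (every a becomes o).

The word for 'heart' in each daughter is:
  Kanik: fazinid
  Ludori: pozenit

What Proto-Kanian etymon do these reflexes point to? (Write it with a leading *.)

Position 1: Kanik has f, Ludori has p. Taking the neighbouring segments as reconstructed: Kanik f could go back to *p or *f; Ludori p can only go back to *p — the one source consistent with every daughter is *p.
Position 7: Kanik has d, Ludori has t. Kanik preserves d here (none of its changes turn any other segment into d), so the proto-segment is *d.
This points to *pazenid. Verify forward in each daughter:
Kanik: start from *pazenid.
  rule 1: no change — pazenid
  rule 2 (vowel merger): pazenid → pazinid
  rule 3 (unconditioned shift): pazinid → fazinid
  ⇒ Kanik fazinid
Ludori: *pazenid > pazenit > pozenit  (by final devoicing, vowel merger)
Only *pazenid yields all of Kanik fazinid, Ludori pozenit.

*pazenid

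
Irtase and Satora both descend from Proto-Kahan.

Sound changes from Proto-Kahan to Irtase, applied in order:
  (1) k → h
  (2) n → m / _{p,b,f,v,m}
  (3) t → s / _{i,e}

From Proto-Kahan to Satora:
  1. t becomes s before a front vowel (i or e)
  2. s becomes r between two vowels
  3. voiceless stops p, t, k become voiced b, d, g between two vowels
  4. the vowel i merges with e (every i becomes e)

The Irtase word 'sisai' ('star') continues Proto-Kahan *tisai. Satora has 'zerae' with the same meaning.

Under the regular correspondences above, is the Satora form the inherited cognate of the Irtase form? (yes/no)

no

Derive the expected Satora reflex of *tisai:
Satora: *tisai
  tisai → sisai   [palatalisation]
  sisai → sirai   [rhotacism]
  sirai (rule 3 does not apply)
  sirai → serae   [vowel merger]
  giving Satora serae.
The regular Satora reflex would be 'serae', but the attested form is 'zerae'. The correspondence is irregular, so they are not cognates (the Satora form has a different source).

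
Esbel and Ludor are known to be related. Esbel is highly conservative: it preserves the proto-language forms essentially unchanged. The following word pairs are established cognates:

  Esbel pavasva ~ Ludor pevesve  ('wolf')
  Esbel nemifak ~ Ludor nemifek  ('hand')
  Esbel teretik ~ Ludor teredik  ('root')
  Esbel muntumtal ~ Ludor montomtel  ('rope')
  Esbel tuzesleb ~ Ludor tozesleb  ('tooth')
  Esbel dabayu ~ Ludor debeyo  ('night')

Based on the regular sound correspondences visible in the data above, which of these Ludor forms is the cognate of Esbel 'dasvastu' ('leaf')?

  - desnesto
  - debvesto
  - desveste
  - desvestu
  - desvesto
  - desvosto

pavasva ~ pevesve, nemifak ~ nemifek — Esbel a corresponds to Ludor e after a consonant, before a consonant other than r, m, n, p, b, f, v.
dabayu ~ debeyo — Esbel u corresponds to Ludor o word-finally.
Applying these to Esbel 'dasvastu':
  dasvastu → desvastu   (a→e after a consonant, before a consonant other than r, m, n, p, b, f, v)
  desvastu → desvestu   (a→e after a consonant, before a consonant other than r, m, n, p, b, f, v)
  desvestu → desvesto   (u→o word-finally)
So the Ludor cognate is 'desvesto'.

desvesto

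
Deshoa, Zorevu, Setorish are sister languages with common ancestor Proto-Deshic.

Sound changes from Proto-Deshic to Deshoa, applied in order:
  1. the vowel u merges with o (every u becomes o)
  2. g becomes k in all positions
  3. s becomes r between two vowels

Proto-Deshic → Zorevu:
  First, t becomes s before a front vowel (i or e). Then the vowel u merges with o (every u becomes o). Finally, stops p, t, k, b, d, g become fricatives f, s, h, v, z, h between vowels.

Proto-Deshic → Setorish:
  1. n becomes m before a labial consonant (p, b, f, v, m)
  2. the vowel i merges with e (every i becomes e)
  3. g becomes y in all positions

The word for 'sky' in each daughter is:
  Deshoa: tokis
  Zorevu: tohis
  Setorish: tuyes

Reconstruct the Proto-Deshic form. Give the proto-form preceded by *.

*tugis

Position 4: Deshoa has i, Zorevu has i, Setorish has e. Deshoa preserves i here (none of its changes turn any other segment into i), so the proto-segment is *i.
Position 2: Deshoa has o, Zorevu has o, Setorish has u. Setorish preserves u here (none of its changes turn any other segment into u), so the proto-segment is *u.
Verify the candidate proto-form against each daughter:
Deshoa: *tugis > togis > tokis  (by vowel merger, unconditioned shift)
Zorevu: *tugis > togis > tohis  (by vowel merger, intervocalic lenition)
Setorish: *tugis
  tugis (rule 1 does not apply)
  tugis → tuges   [vowel merger]
  tuges → tuyes   [unconditioned shift]
  giving Setorish tuyes.
*tugis is the unique common source.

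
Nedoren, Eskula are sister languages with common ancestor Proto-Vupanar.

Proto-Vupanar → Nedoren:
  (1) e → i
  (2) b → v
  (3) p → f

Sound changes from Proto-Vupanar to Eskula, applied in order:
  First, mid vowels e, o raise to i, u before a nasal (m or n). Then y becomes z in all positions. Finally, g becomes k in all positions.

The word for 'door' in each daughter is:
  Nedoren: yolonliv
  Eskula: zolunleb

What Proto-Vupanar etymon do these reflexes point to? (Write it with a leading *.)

Position 8: Nedoren has v, Eskula has b. Eskula preserves b here (none of its changes turn any other segment into b), so the proto-segment is *b.
Position 7: Nedoren has i, Eskula has e. Eskula preserves e here (none of its changes turn any other segment into e), so the proto-segment is *e.
Position 4: Nedoren has o, Eskula has u. Nedoren preserves o here (none of its changes turn any other segment into o), so the proto-segment is *o.
Verify the candidate proto-form against each daughter:
Nedoren: *yolonleb
  yolonleb → yolonlib   [vowel merger]
  yolonlib → yolonliv   [unconditioned shift]
  yolonliv (rule 3 does not apply)
  giving Nedoren yolonliv.
Eskula: *yolonleb
  yolonleb → yolunleb   [pre-nasal raising]
  yolunleb → zolunleb   [unconditioned shift]
  zolunleb (rule 3 does not apply)
  giving Eskula zolunleb.
No other proto-form is consistent with every reflex, so the reconstruction is *yolonleb.

*yolonleb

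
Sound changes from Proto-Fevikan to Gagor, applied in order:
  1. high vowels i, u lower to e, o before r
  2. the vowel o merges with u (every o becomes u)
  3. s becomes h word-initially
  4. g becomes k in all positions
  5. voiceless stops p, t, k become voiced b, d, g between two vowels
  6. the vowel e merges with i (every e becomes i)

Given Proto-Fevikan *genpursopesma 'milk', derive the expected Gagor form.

Gagor: *genpursopesma > genporsopesma > genpursupesma > kenpursupesma > kenpursubesma > kinpursubisma  (by pre-rhotic lowering, vowel merger, unconditioned shift, intervocalic voicing, vowel merger)

kinpursubisma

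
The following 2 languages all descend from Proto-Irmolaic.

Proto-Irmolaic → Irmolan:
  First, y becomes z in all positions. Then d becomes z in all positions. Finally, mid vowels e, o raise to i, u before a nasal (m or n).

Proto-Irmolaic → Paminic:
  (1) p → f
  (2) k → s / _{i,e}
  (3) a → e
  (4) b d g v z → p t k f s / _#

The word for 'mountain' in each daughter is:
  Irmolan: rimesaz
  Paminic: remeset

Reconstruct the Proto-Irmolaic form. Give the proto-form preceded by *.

Position 6: Irmolan has a, Paminic has e. Irmolan preserves a here (none of its changes turn any other segment into a), so the proto-segment is *a.
Position 2: Irmolan has i, Paminic has e. Taking the neighbouring segments as reconstructed: Irmolan i could go back to *e or *i; Paminic e could go back to *a or *e — the one source consistent with every daughter is *e.
Position 7: Irmolan has z, Paminic has t. Taking the neighbouring segments as reconstructed: Irmolan z could go back to *d or *z or *y; Paminic t could go back to *t or *d — the one source consistent with every daughter is *d.
This points to *remesad. Verify forward in each daughter:
Irmolan: *remesad > remesaz > rimesaz  (by unconditioned shift, pre-nasal raising)
Paminic: *remesad
  remesad (rule 1 does not apply)
  remesad (rule 2 does not apply)
  remesad → remesed   [vowel merger]
  remesed → remeset   [final devoicing]
  giving Paminic remeset.
*remesad is the unique common source.

*remesad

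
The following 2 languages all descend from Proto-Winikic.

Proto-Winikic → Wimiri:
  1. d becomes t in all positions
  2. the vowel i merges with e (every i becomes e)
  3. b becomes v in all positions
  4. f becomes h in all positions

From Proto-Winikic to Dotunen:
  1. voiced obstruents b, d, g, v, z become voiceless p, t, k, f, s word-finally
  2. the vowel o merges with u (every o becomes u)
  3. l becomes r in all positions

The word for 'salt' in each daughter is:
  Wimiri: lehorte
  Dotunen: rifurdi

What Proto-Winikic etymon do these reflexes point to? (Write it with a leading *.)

Position 4: Wimiri has o, Dotunen has u. Wimiri preserves o here (none of its changes turn any other segment into o), so the proto-segment is *o.
Position 2: Wimiri has e, Dotunen has i. Dotunen preserves i here (none of its changes turn any other segment into i), so the proto-segment is *i.
Verify the candidate proto-form against each daughter:
Wimiri: start from *lifordi.
  rule 1 (unconditioned shift): lifordi → liforti
  rule 2 (vowel merger): liforti → leforte
  rule 3: no change — leforte
  rule 4 (unconditioned shift): leforte → lehorte
  ⇒ Wimiri lehorte
Dotunen: *lifordi > lifurdi > rifurdi  (by vowel merger, unconditioned shift)
*lifordi is the unique common source.

*lifordi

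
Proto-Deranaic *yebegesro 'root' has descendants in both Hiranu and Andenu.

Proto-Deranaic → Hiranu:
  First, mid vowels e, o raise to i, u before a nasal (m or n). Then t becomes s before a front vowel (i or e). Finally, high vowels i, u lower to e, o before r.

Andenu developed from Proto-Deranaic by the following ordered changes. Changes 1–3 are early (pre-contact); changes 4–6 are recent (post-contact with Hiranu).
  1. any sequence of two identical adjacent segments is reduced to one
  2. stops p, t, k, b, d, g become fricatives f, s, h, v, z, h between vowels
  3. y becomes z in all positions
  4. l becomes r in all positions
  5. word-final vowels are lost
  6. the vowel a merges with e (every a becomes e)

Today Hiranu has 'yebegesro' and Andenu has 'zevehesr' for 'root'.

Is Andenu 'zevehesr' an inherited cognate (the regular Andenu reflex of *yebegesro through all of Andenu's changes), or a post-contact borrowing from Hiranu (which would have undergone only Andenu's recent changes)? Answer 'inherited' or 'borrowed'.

inherited

If inherited, *yebegesro would pass through all of Andenu's changes:
Andenu: *yebegesro
  yebegesro (rule 1 does not apply)
  yebegesro → yevehesro   [intervocalic lenition]
  yevehesro → zevehesro   [unconditioned shift]
  zevehesro (rule 4 does not apply)
  zevehesro → zevehesr   [apocope]
  zevehesr (rule 6 does not apply)
  giving Andenu zevehesr.
If borrowed from Hiranu 'yebegesro' after the early changes, it would undergo only the recent ones:
  rule 4 (unconditioned shift): no change (yebegesro)
  rule 5 (apocope): yebegesro → yebegesr
  rule 6 (vowel merger): no change (yebegesr)
  ⇒ as a loan: yebegesr
Andenu 'zevehesr' matches the inherited outcome exactly, so it is an inherited cognate, not a loan.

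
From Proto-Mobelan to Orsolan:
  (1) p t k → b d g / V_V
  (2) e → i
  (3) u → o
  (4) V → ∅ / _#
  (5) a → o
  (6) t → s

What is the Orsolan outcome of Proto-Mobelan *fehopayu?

fihoboy

Orsolan: *fehopayu
  fehopayu → fehobayu   [intervocalic voicing]
  fehobayu → fihobayu   [vowel merger]
  fihobayu → fihobayo   [vowel merger]
  fihobayo → fihobay   [apocope]
  fihobay → fihoboy   [vowel merger]
  fihoboy (rule 6 does not apply)
  giving Orsolan fihoboy.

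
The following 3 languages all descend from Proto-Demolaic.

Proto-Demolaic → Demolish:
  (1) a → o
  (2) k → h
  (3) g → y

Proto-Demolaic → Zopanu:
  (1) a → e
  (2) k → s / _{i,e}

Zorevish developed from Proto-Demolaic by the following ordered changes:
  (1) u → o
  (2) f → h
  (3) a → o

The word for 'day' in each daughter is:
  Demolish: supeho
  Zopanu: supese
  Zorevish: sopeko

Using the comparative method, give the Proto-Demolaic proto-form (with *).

*supeka

Position 6: Demolish has o, Zopanu has e, Zorevish has o. Taking the neighbouring segments as reconstructed: Demolish o could go back to *a or *o; Zopanu e could go back to *a or *e; Zorevish o could go back to *a or *o or *u — the one source consistent with every daughter is *a.
Position 5: Demolish has h, Zopanu has s, Zorevish has k. Zorevish preserves k here (none of its changes turn any other segment into k), so the proto-segment is *k.
Position 2: Demolish has u, Zopanu has u, Zorevish has o. Demolish preserves u here (none of its changes turn any other segment into u), so the proto-segment is *u.
This points to *supeka. Verify forward in each daughter:
Demolish: *supeka
  supeka → supeko   [vowel merger]
  supeko → supeho   [unconditioned shift]
  supeho (rule 3 does not apply)
  giving Demolish supeho.
Zopanu: *supeka > supeke > supese  (by vowel merger, palatalisation)
Zorevish: start from *supeka.
  rule 1 (vowel merger): supeka → sopeka
  rule 2: no change — sopeka
  rule 3 (vowel merger): sopeka → sopeko
  ⇒ Zorevish sopeko
No other proto-form is consistent with every reflex, so the reconstruction is *supeka.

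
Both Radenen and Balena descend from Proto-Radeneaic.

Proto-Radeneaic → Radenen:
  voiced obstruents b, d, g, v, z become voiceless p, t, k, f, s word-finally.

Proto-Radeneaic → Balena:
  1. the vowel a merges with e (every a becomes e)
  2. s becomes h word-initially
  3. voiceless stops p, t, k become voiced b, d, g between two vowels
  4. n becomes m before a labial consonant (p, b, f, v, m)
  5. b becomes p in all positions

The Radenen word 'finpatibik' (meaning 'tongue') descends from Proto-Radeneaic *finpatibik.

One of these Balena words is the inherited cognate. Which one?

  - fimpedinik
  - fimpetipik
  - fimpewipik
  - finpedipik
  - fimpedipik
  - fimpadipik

fimpedipik

Balena: *finpatibik
  finpatibik → finpetibik   [vowel merger]
  finpetibik (rule 2 does not apply)
  finpetibik → finpedibik   [intervocalic voicing]
  finpedibik → fimpedibik   [nasal place assimilation]
  fimpedibik → fimpedipik   [unconditioned shift]
  giving Balena fimpedipik.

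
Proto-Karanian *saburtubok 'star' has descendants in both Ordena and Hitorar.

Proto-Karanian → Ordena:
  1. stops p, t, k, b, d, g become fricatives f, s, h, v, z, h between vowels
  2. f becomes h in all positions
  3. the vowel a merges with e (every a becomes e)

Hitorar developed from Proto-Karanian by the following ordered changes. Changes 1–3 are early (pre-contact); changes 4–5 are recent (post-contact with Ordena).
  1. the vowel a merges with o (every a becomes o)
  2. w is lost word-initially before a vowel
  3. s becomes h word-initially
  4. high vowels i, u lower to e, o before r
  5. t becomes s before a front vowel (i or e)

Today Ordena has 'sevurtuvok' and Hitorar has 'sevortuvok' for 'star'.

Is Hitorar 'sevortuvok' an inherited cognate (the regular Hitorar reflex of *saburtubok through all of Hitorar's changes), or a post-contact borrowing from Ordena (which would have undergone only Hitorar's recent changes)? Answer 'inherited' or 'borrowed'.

If inherited, *saburtubok would pass through all of Hitorar's changes:
Hitorar: start from *saburtubok.
  rule 1 (vowel merger): saburtubok → soburtubok
  rule 2: no change — soburtubok
  rule 3 (debuccalisation): soburtubok → hoburtubok
  rule 4 (pre-rhotic lowering): hoburtubok → hobortubok
  rule 5: no change — hobortubok
  ⇒ Hitorar hobortubok
If borrowed from Ordena 'sevurtuvok' after the early changes, it would undergo only the recent ones:
  rule 4 (pre-rhotic lowering): sevurtuvok → sevortuvok
  rule 5 (palatalisation): no change (sevortuvok)
  ⇒ as a loan: sevortuvok
Hitorar 'sevortuvok' matches the loan outcome 'sevortuvok', not the inherited 'hobortubok' — it skipped the early Hitorar changes, so it was borrowed from Ordena.

borrowed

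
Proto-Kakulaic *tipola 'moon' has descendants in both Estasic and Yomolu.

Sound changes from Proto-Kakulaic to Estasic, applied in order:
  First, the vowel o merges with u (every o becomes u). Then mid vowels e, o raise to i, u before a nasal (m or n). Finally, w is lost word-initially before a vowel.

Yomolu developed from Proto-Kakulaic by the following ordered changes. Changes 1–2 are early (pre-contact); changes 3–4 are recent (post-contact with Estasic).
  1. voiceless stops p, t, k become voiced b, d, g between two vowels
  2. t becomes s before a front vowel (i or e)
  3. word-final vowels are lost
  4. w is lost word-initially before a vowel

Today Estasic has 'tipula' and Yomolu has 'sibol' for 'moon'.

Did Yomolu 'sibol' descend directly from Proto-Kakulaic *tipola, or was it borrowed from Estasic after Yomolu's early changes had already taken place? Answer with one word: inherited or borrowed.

inherited

If inherited, *tipola would pass through all of Yomolu's changes:
Yomolu: start from *tipola.
  rule 1 (intervocalic voicing): tipola → tibola
  rule 2 (palatalisation): tibola → sibola
  rule 3 (apocope): sibola → sibol
  rule 4: no change — sibol
  ⇒ Yomolu sibol
If borrowed from Estasic 'tipula' after the early changes, it would undergo only the recent ones:
  rule 3 (apocope): tipula → tipul
  rule 4 (glide loss): no change (tipul)
  ⇒ as a loan: tipul
Yomolu 'sibol' matches the inherited outcome exactly, so it is an inherited cognate, not a loan.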